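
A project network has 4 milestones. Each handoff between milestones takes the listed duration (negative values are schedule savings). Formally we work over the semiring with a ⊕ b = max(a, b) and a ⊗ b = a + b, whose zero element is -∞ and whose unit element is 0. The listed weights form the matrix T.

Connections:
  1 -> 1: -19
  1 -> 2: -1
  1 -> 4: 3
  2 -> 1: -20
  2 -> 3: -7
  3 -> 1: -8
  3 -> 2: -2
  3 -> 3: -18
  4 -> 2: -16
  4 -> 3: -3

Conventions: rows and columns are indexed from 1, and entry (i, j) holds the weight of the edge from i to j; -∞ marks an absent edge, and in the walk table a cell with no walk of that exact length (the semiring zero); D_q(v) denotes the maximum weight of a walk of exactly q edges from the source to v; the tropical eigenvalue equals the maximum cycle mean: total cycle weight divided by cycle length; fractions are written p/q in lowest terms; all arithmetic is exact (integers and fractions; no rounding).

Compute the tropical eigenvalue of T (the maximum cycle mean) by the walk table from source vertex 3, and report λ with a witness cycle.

q=0: [-∞, -∞, 0, -∞]
q=1: [-8, -2, -18, -∞]
q=2: [-22, -9, -9, -5]
q=3: [-17, -11, -8, -19]
q=4: [-16, -10, -18, -14]
Optimal cycle mean attained by: cycle 1->4->3->1, total 3 + (-3) + (-8), length 3.
Answer: λ = -8/3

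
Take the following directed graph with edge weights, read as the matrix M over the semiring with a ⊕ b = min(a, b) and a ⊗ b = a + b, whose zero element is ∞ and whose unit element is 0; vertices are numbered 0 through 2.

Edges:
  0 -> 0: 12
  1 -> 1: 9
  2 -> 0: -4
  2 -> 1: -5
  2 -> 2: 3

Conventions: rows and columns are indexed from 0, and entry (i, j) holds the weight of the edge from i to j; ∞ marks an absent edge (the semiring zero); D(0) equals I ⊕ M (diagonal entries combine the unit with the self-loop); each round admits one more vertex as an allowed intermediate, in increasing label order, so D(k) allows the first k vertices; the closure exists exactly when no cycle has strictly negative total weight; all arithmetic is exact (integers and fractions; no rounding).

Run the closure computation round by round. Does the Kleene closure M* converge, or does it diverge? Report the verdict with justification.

D(0):
  [0, ∞, ∞]
  [∞, 0, ∞]
  [-4, -5, 0]
D(1):
  [0, ∞, ∞]
  [∞, 0, ∞]
  [-4, -5, 0]
D(2):
  [0, ∞, ∞]
  [∞, 0, ∞]
  [-4, -5, 0]
D(3):
  [0, ∞, ∞]
  [∞, 0, ∞]
  [-4, -5, 0]
Key observation: every diagonal entry stays at the unit through all rounds, so no improving cycle exists.
Answer: CONVERGES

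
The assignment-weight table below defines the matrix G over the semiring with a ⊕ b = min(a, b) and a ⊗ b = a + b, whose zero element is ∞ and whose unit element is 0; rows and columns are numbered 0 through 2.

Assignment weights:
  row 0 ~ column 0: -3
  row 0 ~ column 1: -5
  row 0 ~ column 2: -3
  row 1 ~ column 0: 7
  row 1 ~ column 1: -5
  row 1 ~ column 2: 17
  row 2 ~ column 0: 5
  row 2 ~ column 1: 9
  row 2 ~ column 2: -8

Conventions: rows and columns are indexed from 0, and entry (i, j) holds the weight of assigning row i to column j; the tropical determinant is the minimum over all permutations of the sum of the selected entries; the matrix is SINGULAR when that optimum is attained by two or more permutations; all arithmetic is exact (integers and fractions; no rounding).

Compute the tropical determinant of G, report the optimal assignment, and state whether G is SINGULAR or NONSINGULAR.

σ = (0, 1, 2): (-3) + (-5) + (-8) = -16
σ = (0, 2, 1): (-3) + 17 + 9 = 23
σ = (1, 0, 2): (-5) + 7 + (-8) = -6
σ = (1, 2, 0): (-5) + 17 + 5 = 17
σ = (2, 0, 1): (-3) + 7 + 9 = 13
σ = (2, 1, 0): (-3) + (-5) + 5 = -3
Optimal value attained by: σ = (0, 1, 2).
Answer: det⊕(G) = -16; verdict: NONSINGULAR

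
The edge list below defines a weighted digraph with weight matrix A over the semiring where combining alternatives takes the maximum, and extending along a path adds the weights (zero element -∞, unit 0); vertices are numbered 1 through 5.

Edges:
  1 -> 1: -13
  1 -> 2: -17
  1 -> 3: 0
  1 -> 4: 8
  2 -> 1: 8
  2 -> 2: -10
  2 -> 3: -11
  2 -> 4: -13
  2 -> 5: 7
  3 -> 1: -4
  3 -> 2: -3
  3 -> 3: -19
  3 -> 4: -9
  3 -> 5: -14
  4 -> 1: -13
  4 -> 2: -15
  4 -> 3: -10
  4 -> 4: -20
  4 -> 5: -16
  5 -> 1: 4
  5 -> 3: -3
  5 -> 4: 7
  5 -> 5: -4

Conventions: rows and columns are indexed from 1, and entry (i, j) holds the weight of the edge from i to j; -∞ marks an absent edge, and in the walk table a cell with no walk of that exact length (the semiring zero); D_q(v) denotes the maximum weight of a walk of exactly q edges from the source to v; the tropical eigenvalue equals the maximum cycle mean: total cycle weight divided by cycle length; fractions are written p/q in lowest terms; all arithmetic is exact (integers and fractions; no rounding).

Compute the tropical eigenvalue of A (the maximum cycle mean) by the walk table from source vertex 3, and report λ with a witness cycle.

q=0: [-∞, -∞, 0, -∞, -∞]
q=1: [-4, -3, -19, -9, -14]
q=2: [5, -13, -4, 4, 4]
q=3: [8, -7, 5, 13, 0]
q=4: [4, 2, 8, 16, 0]
q=5: [10, 5, 6, 12, 9]
Optimal cycle mean attained by: cycle 1->3->2->5->1, total 0 + (-3) + 7 + 4, length 4.
Answer: λ = 2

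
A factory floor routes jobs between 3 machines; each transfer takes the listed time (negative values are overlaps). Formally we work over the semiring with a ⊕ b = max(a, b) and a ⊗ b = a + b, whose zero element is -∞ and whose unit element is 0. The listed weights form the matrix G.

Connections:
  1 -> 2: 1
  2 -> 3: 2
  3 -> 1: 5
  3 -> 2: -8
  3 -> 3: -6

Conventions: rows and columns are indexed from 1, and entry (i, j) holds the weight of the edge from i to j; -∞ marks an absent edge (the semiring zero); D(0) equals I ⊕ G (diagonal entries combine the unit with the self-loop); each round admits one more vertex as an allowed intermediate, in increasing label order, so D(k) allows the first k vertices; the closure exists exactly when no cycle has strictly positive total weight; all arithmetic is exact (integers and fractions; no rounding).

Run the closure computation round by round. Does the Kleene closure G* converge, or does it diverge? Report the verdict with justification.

D(0):
  [0, 1, -∞]
  [-∞, 0, 2]
  [5, -8, 0]
D(1):
  [0, 1, -∞]
  [-∞, 0, 2]
  [5, 6, 0]
Detection: at round 2, diagonal entry (3, 3) turns strictly positive.
Key observation: the cycle 3->1->2->3 has total weight 5 + 1 + 2, which is strictly positive.
Answer: DIVERGES — positive cycle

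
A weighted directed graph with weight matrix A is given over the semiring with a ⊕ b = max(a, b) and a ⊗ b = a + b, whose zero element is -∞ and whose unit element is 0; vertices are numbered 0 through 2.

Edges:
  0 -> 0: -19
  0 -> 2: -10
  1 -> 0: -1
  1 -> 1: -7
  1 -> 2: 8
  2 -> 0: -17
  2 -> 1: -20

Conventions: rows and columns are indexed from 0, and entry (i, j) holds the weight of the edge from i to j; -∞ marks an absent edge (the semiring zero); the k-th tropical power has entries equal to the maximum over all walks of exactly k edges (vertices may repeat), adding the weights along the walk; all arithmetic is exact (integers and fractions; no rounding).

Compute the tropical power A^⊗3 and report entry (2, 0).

A^⊗2:
  [-27, -30, -29]
  [-8, -12, 1]
  [-21, -27, -12]
A^⊗3:
  [-31, -37, -22]
  [-13, -19, -4]
  [-28, -32, -19]
Key observation: the optimum is the walk 2->1->1->0, with weight (-20) + (-7) + (-1) = -28.
Optimal value attained by: walk 2->1->1->0.
Answer: (A^⊗3)[2][0] = -28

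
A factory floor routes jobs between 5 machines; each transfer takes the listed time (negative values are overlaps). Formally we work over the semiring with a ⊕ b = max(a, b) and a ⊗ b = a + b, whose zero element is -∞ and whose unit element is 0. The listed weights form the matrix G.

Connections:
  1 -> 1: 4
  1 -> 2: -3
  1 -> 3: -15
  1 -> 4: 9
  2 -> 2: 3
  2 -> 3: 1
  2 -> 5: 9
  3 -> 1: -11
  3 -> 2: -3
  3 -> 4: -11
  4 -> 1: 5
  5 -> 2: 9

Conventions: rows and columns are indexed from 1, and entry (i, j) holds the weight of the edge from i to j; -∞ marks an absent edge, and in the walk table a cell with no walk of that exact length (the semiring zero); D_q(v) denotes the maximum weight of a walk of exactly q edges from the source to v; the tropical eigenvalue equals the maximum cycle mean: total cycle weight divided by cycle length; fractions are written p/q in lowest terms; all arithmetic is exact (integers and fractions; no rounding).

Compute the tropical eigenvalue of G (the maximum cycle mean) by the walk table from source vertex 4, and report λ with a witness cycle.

q=0: [-∞, -∞, -∞, 0, -∞]
q=1: [5, -∞, -∞, -∞, -∞]
q=2: [9, 2, -10, 14, -∞]
q=3: [19, 6, 3, 18, 11]
q=4: [23, 20, 7, 28, 15]
q=5: [33, 24, 21, 32, 29]
Optimal cycle mean attained by: cycle 2->5->2, total 9 + 9, length 2.
Answer: λ = 9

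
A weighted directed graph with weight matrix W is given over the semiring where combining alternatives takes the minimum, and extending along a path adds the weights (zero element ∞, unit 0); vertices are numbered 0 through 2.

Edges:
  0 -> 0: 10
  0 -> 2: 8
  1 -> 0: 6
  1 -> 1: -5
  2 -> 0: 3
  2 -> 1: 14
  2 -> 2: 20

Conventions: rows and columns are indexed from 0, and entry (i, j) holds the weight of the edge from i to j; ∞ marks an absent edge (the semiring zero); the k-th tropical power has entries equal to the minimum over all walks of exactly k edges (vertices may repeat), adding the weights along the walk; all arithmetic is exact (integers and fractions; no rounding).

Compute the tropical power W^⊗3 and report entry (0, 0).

W^⊗2:
  [11, 22, 18]
  [1, -10, 14]
  [13, 9, 11]
W^⊗3:
  [21, 17, 19]
  [-4, -15, 9]
  [14, 4, 21]
Key observation: the optimum is the walk 0->0->2->0, with weight 10 + 8 + 3 = 21.
Optimal value attained by: walk 0->0->2->0.
Answer: (W^⊗3)[0][0] = 21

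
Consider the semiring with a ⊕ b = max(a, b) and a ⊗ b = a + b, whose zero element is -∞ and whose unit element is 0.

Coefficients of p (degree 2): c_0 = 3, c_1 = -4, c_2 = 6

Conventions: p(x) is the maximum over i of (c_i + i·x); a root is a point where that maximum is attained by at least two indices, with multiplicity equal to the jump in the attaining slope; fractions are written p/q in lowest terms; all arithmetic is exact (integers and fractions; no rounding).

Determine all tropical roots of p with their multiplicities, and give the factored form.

hull edge (i=0, c=3) to (i=2, c=6): slope 3/2, span 2
Factored form: p(x) = 6 ⊗ (x ⊕ (-3/2)) ⊗ (x ⊕ (-3/2))
Answer: roots = -3/2 (mult 2)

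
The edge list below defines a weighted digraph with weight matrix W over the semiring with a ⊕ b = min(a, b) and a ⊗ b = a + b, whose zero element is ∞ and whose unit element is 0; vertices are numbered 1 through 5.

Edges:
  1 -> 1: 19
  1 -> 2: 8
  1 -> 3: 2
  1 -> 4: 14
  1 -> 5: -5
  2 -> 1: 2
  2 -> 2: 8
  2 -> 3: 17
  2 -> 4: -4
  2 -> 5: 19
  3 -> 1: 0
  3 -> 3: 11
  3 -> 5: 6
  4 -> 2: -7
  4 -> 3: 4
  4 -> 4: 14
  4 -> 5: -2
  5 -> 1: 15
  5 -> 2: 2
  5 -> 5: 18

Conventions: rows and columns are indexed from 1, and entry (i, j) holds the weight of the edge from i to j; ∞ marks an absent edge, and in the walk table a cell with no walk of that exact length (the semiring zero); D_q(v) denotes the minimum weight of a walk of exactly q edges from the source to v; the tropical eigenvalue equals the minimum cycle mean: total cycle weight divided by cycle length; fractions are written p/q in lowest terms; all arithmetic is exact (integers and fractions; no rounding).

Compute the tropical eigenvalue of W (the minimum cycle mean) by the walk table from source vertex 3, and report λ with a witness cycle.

q=0: [∞, ∞, 0, ∞, ∞]
q=1: [0, ∞, 11, ∞, 6]
q=2: [11, 8, 2, 14, -5]
q=3: [2, -3, 13, 4, 6]
q=4: [-1, -3, 4, -7, -3]
q=5: [-1, -14, -3, -7, -9]
Optimal cycle mean attained by: cycle 2->4->2, total (-4) + (-7), length 2.
Answer: λ = -11/2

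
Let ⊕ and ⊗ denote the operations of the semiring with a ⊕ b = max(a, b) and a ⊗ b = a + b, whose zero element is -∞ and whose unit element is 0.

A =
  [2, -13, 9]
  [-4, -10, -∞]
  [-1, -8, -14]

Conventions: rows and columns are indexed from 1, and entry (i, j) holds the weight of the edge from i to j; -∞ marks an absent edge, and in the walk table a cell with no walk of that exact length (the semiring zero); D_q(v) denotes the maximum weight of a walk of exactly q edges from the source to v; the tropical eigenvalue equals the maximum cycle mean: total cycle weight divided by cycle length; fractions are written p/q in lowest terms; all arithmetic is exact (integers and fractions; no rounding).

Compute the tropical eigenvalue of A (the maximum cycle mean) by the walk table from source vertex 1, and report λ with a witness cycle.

q=0: [0, -∞, -∞]
q=1: [2, -13, 9]
q=2: [8, 1, 11]
q=3: [10, 3, 17]
Optimal cycle mean attained by: cycle 1->3->1, total 9 + (-1), length 2.
Answer: λ = 4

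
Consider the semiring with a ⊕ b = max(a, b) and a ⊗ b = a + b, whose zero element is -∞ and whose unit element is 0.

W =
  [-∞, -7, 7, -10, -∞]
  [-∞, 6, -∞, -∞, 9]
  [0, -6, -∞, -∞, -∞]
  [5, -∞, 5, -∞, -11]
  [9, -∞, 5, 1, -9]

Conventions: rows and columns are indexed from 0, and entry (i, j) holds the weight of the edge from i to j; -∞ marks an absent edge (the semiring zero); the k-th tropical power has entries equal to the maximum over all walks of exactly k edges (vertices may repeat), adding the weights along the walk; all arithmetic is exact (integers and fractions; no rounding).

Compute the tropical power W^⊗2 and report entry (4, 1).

W^⊗2:
  [7, 1, -5, -∞, 2]
  [18, 12, 14, 10, 15]
  [-∞, 0, 7, -10, 3]
  [5, -1, 12, -5, -20]
  [6, 2, 16, -1, -10]
Key observation: the optimum is the walk 4->0->1, with weight 9 + (-7) = 2.
Optimal value attained by: walk 4->0->1.
Answer: (W^⊗2)[4][1] = 2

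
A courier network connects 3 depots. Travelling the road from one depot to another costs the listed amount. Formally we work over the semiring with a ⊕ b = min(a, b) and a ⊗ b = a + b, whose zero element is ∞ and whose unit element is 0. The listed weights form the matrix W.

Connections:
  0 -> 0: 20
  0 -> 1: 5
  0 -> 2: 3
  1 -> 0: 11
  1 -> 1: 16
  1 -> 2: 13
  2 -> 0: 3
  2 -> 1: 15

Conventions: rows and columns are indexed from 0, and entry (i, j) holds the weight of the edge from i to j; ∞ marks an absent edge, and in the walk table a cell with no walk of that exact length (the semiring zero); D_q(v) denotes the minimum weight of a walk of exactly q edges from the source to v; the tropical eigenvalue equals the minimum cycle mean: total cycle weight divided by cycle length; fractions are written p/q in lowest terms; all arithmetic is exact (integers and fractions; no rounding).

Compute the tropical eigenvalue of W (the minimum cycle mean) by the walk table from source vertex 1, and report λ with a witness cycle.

q=0: [∞, 0, ∞]
q=1: [11, 16, 13]
q=2: [16, 16, 14]
q=3: [17, 21, 19]
Optimal cycle mean attained by: cycle 0->2->0, total 3 + 3, length 2.
Answer: λ = 3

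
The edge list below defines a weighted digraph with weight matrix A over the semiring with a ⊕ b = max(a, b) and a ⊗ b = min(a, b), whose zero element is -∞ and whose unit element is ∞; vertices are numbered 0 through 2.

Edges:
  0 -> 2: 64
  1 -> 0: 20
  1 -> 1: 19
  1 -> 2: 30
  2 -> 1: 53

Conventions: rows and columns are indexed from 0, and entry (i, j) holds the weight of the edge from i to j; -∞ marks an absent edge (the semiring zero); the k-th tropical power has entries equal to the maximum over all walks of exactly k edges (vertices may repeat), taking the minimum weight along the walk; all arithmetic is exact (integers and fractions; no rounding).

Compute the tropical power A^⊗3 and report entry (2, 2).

A^⊗2:
  [-∞, 53, -∞]
  [19, 30, 20]
  [20, 19, 30]
A^⊗3:
  [20, 19, 30]
  [20, 20, 30]
  [19, 30, 20]
Key observation: the optimum is the walk 2->1->0->2, with weight 53 min 20 min 64 = 20.
Optimal value attained by: walk 2->1->0->2.
Answer: (A^⊗3)[2][2] = 20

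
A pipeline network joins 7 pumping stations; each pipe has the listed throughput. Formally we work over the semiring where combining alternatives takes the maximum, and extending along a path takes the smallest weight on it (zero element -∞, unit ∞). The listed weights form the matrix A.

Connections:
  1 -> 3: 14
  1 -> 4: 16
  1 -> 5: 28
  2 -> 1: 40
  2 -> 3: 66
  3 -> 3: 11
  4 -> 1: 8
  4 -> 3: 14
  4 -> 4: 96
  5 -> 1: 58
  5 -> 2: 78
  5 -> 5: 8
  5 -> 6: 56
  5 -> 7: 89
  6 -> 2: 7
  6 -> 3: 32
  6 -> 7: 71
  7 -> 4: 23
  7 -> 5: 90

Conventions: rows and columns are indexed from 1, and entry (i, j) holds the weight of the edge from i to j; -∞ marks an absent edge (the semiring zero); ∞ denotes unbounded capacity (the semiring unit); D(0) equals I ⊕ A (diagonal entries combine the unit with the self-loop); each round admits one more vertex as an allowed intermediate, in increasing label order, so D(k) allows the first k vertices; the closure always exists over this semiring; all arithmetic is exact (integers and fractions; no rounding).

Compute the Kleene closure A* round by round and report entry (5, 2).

D(0):
  [∞, -∞, 14, 16, 28, -∞, -∞]
  [40, ∞, 66, -∞, -∞, -∞, -∞]
  [-∞, -∞, ∞, -∞, -∞, -∞, -∞]
  [8, -∞, 14, ∞, -∞, -∞, -∞]
  [58, 78, -∞, -∞, ∞, 56, 89]
  [-∞, 7, 32, -∞, -∞, ∞, 71]
  [-∞, -∞, -∞, 23, 90, -∞, ∞]
D(1):
  [∞, -∞, 14, 16, 28, -∞, -∞]
  [40, ∞, 66, 16, 28, -∞, -∞]
  [-∞, -∞, ∞, -∞, -∞, -∞, -∞]
  [8, -∞, 14, ∞, 8, -∞, -∞]
  [58, 78, 14, 16, ∞, 56, 89]
  [-∞, 7, 32, -∞, -∞, ∞, 71]
  [-∞, -∞, -∞, 23, 90, -∞, ∞]
D(2):
  [∞, -∞, 14, 16, 28, -∞, -∞]
  [40, ∞, 66, 16, 28, -∞, -∞]
  [-∞, -∞, ∞, -∞, -∞, -∞, -∞]
  [8, -∞, 14, ∞, 8, -∞, -∞]
  [58, 78, 66, 16, ∞, 56, 89]
  [7, 7, 32, 7, 7, ∞, 71]
  [-∞, -∞, -∞, 23, 90, -∞, ∞]
D(3):
  [∞, -∞, 14, 16, 28, -∞, -∞]
  [40, ∞, 66, 16, 28, -∞, -∞]
  [-∞, -∞, ∞, -∞, -∞, -∞, -∞]
  [8, -∞, 14, ∞, 8, -∞, -∞]
  [58, 78, 66, 16, ∞, 56, 89]
  [7, 7, 32, 7, 7, ∞, 71]
  [-∞, -∞, -∞, 23, 90, -∞, ∞]
D(4):
  [∞, -∞, 14, 16, 28, -∞, -∞]
  [40, ∞, 66, 16, 28, -∞, -∞]
  [-∞, -∞, ∞, -∞, -∞, -∞, -∞]
  [8, -∞, 14, ∞, 8, -∞, -∞]
  [58, 78, 66, 16, ∞, 56, 89]
  [7, 7, 32, 7, 7, ∞, 71]
  [8, -∞, 14, 23, 90, -∞, ∞]
D(5):
  [∞, 28, 28, 16, 28, 28, 28]
  [40, ∞, 66, 16, 28, 28, 28]
  [-∞, -∞, ∞, -∞, -∞, -∞, -∞]
  [8, 8, 14, ∞, 8, 8, 8]
  [58, 78, 66, 16, ∞, 56, 89]
  [7, 7, 32, 7, 7, ∞, 71]
  [58, 78, 66, 23, 90, 56, ∞]
D(6):
  [∞, 28, 28, 16, 28, 28, 28]
  [40, ∞, 66, 16, 28, 28, 28]
  [-∞, -∞, ∞, -∞, -∞, -∞, -∞]
  [8, 8, 14, ∞, 8, 8, 8]
  [58, 78, 66, 16, ∞, 56, 89]
  [7, 7, 32, 7, 7, ∞, 71]
  [58, 78, 66, 23, 90, 56, ∞]
D(7):
  [∞, 28, 28, 23, 28, 28, 28]
  [40, ∞, 66, 23, 28, 28, 28]
  [-∞, -∞, ∞, -∞, -∞, -∞, -∞]
  [8, 8, 14, ∞, 8, 8, 8]
  [58, 78, 66, 23, ∞, 56, 89]
  [58, 71, 66, 23, 71, ∞, 71]
  [58, 78, 66, 23, 90, 56, ∞]
Answer: A*[5][2] = 78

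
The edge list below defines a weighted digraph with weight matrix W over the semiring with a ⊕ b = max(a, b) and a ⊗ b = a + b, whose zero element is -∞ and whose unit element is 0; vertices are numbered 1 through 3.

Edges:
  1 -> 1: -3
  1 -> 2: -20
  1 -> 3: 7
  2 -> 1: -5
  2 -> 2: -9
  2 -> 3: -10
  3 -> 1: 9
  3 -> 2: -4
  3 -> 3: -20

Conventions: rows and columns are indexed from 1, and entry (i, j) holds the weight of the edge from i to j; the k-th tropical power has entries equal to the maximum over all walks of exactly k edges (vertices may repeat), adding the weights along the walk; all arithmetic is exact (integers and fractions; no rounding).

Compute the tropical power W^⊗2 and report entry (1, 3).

W^⊗2:
  [16, 3, 4]
  [-1, -14, 2]
  [6, -11, 16]
Key observation: the optimum is the walk 1->1->3, with weight (-3) + 7 = 4.
Optimal value attained by: walk 1->1->3.
Answer: (W^⊗2)[1][3] = 4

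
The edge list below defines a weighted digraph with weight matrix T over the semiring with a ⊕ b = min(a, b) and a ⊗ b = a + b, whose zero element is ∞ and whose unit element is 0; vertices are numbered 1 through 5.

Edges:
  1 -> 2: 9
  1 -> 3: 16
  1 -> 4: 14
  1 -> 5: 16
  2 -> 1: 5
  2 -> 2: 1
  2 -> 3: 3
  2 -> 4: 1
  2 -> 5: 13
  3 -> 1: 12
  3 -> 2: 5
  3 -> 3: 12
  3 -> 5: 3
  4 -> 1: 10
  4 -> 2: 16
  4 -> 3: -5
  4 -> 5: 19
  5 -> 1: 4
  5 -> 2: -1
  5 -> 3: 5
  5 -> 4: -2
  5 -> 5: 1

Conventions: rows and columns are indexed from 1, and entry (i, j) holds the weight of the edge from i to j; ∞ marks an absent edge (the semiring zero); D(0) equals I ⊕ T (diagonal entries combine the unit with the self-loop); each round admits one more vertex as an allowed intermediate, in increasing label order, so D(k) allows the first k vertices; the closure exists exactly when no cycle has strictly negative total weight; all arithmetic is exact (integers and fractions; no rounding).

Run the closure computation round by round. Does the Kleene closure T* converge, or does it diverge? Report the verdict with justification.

D(0):
  [0, 9, 16, 14, 16]
  [5, 0, 3, 1, 13]
  [12, 5, 0, ∞, 3]
  [10, 16, -5, 0, 19]
  [4, -1, 5, -2, 0]
D(1):
  [0, 9, 16, 14, 16]
  [5, 0, 3, 1, 13]
  [12, 5, 0, 26, 3]
  [10, 16, -5, 0, 19]
  [4, -1, 5, -2, 0]
D(2):
  [0, 9, 12, 10, 16]
  [5, 0, 3, 1, 13]
  [10, 5, 0, 6, 3]
  [10, 16, -5, 0, 19]
  [4, -1, 2, -2, 0]
D(3):
  [0, 9, 12, 10, 15]
  [5, 0, 3, 1, 6]
  [10, 5, 0, 6, 3]
  [5, 0, -5, 0, -2]
  [4, -1, 2, -2, 0]
Detection: at round 4, diagonal entry (5, 5) turns strictly negative.
Key observation: the cycle 5->2->4->3->5 has total weight (-1) + 1 + (-5) + 3, which is strictly negative.
Answer: DIVERGES — negative cycle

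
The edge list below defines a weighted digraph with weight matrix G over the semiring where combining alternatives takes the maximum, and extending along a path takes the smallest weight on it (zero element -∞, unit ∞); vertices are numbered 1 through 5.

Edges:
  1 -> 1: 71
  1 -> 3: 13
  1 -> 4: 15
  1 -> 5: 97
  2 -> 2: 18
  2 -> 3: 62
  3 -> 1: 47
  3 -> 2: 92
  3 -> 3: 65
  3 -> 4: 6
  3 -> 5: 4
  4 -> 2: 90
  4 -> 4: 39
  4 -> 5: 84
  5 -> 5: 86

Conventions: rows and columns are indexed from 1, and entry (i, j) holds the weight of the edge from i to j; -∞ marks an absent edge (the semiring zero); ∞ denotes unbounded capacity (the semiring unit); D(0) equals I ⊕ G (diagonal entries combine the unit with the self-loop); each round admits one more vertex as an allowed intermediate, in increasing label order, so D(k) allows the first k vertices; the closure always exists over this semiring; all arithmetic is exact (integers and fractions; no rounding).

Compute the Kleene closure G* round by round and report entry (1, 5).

D(0):
  [∞, -∞, 13, 15, 97]
  [-∞, ∞, 62, -∞, -∞]
  [47, 92, ∞, 6, 4]
  [-∞, 90, -∞, ∞, 84]
  [-∞, -∞, -∞, -∞, ∞]
D(1):
  [∞, -∞, 13, 15, 97]
  [-∞, ∞, 62, -∞, -∞]
  [47, 92, ∞, 15, 47]
  [-∞, 90, -∞, ∞, 84]
  [-∞, -∞, -∞, -∞, ∞]
D(2):
  [∞, -∞, 13, 15, 97]
  [-∞, ∞, 62, -∞, -∞]
  [47, 92, ∞, 15, 47]
  [-∞, 90, 62, ∞, 84]
  [-∞, -∞, -∞, -∞, ∞]
D(3):
  [∞, 13, 13, 15, 97]
  [47, ∞, 62, 15, 47]
  [47, 92, ∞, 15, 47]
  [47, 90, 62, ∞, 84]
  [-∞, -∞, -∞, -∞, ∞]
D(4):
  [∞, 15, 15, 15, 97]
  [47, ∞, 62, 15, 47]
  [47, 92, ∞, 15, 47]
  [47, 90, 62, ∞, 84]
  [-∞, -∞, -∞, -∞, ∞]
D(5):
  [∞, 15, 15, 15, 97]
  [47, ∞, 62, 15, 47]
  [47, 92, ∞, 15, 47]
  [47, 90, 62, ∞, 84]
  [-∞, -∞, -∞, -∞, ∞]
Answer: G*[1][5] = 97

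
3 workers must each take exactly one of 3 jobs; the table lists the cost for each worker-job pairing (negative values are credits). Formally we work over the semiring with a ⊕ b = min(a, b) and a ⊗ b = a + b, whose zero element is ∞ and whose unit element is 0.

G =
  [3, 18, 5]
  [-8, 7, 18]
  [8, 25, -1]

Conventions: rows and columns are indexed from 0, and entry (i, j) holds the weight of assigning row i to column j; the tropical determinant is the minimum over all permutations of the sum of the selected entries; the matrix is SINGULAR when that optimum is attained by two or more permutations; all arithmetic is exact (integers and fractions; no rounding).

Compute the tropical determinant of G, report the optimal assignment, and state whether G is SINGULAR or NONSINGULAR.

σ = (0, 1, 2): 3 + 7 + (-1) = 9
σ = (0, 2, 1): 3 + 18 + 25 = 46
σ = (1, 0, 2): 18 + (-8) + (-1) = 9
σ = (1, 2, 0): 18 + 18 + 8 = 44
σ = (2, 0, 1): 5 + (-8) + 25 = 22
σ = (2, 1, 0): 5 + 7 + 8 = 20
Optimal value attained by: σ = (0, 1, 2).
Answer: det⊕(G) = 9; verdict: SINGULAR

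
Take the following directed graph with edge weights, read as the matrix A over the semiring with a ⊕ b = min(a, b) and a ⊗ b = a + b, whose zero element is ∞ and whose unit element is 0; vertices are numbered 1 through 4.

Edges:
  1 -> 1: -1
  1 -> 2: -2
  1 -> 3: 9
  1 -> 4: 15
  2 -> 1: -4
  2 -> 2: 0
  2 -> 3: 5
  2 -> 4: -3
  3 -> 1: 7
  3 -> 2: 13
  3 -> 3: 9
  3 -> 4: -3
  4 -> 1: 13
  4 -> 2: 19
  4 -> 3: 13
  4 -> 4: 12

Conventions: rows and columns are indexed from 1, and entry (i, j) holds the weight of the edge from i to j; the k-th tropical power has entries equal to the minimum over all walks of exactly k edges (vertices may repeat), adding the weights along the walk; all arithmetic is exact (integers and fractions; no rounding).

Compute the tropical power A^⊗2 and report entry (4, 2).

A^⊗2:
  [-6, -3, 3, -5]
  [-5, -6, 5, -3]
  [6, 5, 10, 6]
  [12, 11, 22, 10]
Key observation: the optimum is the walk 4->1->2, with weight 13 + (-2) = 11.
Optimal value attained by: walk 4->1->2.
Answer: (A^⊗2)[4][2] = 11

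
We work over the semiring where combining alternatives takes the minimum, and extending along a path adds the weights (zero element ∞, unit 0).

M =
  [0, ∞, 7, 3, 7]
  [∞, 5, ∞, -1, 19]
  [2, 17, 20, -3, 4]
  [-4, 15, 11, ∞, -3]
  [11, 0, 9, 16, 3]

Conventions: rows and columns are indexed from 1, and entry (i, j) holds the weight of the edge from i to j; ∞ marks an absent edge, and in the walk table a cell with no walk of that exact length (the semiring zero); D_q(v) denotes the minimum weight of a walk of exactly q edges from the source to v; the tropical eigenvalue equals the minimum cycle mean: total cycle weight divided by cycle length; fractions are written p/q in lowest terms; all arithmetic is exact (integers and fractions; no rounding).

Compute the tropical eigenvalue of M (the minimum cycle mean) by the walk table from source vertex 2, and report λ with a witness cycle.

q=0: [∞, 0, ∞, ∞, ∞]
q=1: [∞, 5, ∞, -1, 19]
q=2: [-5, 10, 10, 4, -4]
q=3: [-5, -4, 2, -2, -1]
q=4: [-6, -1, 2, -5, -5]
q=5: [-9, -5, 1, -3, -8]
Optimal cycle mean attained by: cycle 2->4->5->2, total (-1) + (-3) + 0, length 3.
Answer: λ = -4/3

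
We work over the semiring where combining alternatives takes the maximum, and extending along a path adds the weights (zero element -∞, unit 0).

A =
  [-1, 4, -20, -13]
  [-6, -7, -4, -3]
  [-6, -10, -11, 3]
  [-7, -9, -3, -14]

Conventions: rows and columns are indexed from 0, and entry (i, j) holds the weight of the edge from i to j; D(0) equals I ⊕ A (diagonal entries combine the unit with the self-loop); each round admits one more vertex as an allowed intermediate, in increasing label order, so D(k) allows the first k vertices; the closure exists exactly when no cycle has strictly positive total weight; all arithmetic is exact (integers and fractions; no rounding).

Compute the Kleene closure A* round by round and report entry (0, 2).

D(0):
  [0, 4, -20, -13]
  [-6, 0, -4, -3]
  [-6, -10, 0, 3]
  [-7, -9, -3, 0]
D(1):
  [0, 4, -20, -13]
  [-6, 0, -4, -3]
  [-6, -2, 0, 3]
  [-7, -3, -3, 0]
D(2):
  [0, 4, 0, 1]
  [-6, 0, -4, -3]
  [-6, -2, 0, 3]
  [-7, -3, -3, 0]
D(3):
  [0, 4, 0, 3]
  [-6, 0, -4, -1]
  [-6, -2, 0, 3]
  [-7, -3, -3, 0]
D(4):
  [0, 4, 0, 3]
  [-6, 0, -4, -1]
  [-4, 0, 0, 3]
  [-7, -3, -3, 0]
Answer: A*[0][2] = 0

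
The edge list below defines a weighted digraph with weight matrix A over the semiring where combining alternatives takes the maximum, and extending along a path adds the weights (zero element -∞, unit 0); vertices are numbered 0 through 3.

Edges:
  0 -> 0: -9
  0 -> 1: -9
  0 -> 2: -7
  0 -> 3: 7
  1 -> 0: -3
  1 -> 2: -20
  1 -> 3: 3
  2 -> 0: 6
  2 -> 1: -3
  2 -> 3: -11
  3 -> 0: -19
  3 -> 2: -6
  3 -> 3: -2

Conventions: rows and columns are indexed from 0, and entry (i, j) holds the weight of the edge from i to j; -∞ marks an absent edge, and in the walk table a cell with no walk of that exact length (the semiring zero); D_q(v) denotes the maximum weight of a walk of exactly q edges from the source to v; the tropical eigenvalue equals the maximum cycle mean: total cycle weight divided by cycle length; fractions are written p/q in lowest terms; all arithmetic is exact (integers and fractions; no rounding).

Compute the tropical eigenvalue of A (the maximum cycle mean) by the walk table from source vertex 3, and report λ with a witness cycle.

q=0: [-∞, -∞, -∞, 0]
q=1: [-19, -∞, -6, -2]
q=2: [0, -9, -8, -4]
q=3: [-2, -9, -7, 7]
q=4: [-1, -10, 1, 5]
Optimal cycle mean attained by: cycle 0->3->2->0, total 7 + (-6) + 6, length 3.
Answer: λ = 7/3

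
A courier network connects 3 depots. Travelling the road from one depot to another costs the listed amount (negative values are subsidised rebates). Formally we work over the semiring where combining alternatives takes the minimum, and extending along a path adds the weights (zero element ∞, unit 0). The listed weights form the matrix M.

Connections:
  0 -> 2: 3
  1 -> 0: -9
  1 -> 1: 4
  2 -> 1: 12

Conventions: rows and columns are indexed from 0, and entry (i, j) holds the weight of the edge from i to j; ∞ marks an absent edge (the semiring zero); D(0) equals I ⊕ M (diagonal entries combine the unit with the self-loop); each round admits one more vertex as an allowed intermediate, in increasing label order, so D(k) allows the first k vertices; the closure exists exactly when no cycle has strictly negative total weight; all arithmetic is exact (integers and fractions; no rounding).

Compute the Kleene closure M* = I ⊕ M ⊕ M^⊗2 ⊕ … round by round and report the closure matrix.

D(0):
  [0, ∞, 3]
  [-9, 0, ∞]
  [∞, 12, 0]
D(1):
  [0, ∞, 3]
  [-9, 0, -6]
  [∞, 12, 0]
D(2):
  [0, ∞, 3]
  [-9, 0, -6]
  [3, 12, 0]
D(3):
  [0, 15, 3]
  [-9, 0, -6]
  [3, 12, 0]
Answer: M* = [[0, 15, 3], [-9, 0, -6], [3, 12, 0]]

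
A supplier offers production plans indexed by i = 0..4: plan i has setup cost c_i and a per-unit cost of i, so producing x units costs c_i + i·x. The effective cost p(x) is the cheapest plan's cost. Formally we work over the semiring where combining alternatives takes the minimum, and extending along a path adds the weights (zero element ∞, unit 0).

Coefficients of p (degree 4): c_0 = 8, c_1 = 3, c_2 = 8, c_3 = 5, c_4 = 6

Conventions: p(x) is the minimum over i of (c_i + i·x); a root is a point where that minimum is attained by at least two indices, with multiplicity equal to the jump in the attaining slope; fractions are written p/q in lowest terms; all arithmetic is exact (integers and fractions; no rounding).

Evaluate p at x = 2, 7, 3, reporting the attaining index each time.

p(2) = min(8+0·2=8, 3+1·2=5, 8+2·2=12, 5+3·2=11, 6+4·2=14) = 5 (attained by i=1)
p(7) = min(8+0·7=8, 3+1·7=10, 8+2·7=22, 5+3·7=26, 6+4·7=34) = 8 (attained by i=0)
p(3) = min(8+0·3=8, 3+1·3=6, 8+2·3=14, 5+3·3=14, 6+4·3=18) = 6 (attained by i=1)
Answer: p(2) = 5; p(7) = 8; p(3) = 6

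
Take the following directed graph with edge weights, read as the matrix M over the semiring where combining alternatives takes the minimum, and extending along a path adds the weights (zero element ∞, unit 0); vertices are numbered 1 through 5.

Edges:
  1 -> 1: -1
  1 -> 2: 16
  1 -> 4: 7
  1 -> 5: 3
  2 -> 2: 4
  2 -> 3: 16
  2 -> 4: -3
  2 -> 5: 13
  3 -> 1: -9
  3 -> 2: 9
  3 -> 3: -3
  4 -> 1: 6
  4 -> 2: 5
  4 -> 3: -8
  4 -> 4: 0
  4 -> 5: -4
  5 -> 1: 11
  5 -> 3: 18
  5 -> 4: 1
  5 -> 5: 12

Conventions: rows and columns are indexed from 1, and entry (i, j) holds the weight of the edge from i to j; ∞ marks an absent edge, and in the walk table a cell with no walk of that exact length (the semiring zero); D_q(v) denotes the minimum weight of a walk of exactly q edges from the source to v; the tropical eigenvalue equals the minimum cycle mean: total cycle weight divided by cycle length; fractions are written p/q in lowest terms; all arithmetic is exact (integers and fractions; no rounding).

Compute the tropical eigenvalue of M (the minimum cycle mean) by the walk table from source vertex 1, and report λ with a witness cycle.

q=0: [0, ∞, ∞, ∞, ∞]
q=1: [-1, 16, ∞, 7, 3]
q=2: [-2, 12, -1, 4, 2]
q=3: [-10, 8, -4, 3, 0]
q=4: [-13, 5, -7, -3, -7]
q=5: [-16, 2, -11, -6, -10]
Optimal cycle mean attained by: cycle 1->4->3->1, total 7 + (-8) + (-9), length 3.
Answer: λ = -10/3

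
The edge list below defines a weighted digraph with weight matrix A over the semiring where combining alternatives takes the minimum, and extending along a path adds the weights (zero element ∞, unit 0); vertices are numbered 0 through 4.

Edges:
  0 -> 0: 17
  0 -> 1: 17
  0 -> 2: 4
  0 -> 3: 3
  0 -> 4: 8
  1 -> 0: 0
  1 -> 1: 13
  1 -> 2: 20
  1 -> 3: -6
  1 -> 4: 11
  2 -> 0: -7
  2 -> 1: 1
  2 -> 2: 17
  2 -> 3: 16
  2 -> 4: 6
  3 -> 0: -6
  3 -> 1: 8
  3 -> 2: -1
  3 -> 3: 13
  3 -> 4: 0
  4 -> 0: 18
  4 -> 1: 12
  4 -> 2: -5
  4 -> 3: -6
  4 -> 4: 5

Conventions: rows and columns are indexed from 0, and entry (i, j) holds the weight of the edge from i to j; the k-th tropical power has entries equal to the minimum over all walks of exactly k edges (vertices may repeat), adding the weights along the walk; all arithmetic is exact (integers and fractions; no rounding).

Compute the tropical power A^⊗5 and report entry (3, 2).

A^⊗2:
  [-3, 5, 2, 2, 3]
  [-12, 2, -7, 3, -6]
  [1, 10, -3, -5, 1]
  [-8, 0, -5, -6, 2]
  [-12, -4, -7, -1, -6]
A^⊗3:
  [-5, 3, -2, -3, 2]
  [-14, -6, -11, -12, -4]
  [-11, -2, -6, -5, -5]
  [-12, -4, -7, -6, -6]
  [-14, -6, -11, -12, -4]
A^⊗4:
  [-9, -1, -4, -4, -3]
  [-18, -10, -13, -12, -12]
  [-13, -5, -10, -11, -5]
  [-14, -6, -11, -12, -6]
  [-18, -10, -13, -12, -12]
A^⊗5:
  [-11, -3, -8, -9, -4]
  [-20, -12, -17, -18, -12]
  [-17, -9, -12, -11, -11]
  [-18, -10, -13, -12, -12]
  [-20, -12, -17, -18, -12]
Key observation: the optimum is the walk 3->4->3->4->3->2, with weight 0 + (-6) + 0 + (-6) + (-1) = -13.
Optimal value attained by: walk 3->4->3->4->3->2.
Answer: (A^⊗5)[3][2] = -13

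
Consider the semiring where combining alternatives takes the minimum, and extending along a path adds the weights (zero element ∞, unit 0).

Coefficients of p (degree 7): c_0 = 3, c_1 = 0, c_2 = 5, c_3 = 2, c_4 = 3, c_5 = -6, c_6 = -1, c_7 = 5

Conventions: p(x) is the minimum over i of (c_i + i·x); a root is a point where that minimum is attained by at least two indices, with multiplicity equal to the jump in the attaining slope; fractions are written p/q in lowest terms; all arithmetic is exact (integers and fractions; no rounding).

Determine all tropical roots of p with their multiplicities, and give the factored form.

hull edge (i=0, c=3) to (i=1, c=0): slope -3, span 1
hull edge (i=1, c=0) to (i=5, c=-6): slope -3/2, span 4
hull edge (i=5, c=-6) to (i=6, c=-1): slope 5, span 1
hull edge (i=6, c=-1) to (i=7, c=5): slope 6, span 1
Factored form: p(x) = 5 ⊗ (x ⊕ (-6)) ⊗ (x ⊕ (-5)) ⊗ (x ⊕ 3/2) ⊗ (x ⊕ 3/2) ⊗ (x ⊕ 3/2) ⊗ (x ⊕ 3/2) ⊗ (x ⊕ 3)
Answer: roots = -6 (mult 1), -5 (mult 1), 3/2 (mult 4), 3 (mult 1)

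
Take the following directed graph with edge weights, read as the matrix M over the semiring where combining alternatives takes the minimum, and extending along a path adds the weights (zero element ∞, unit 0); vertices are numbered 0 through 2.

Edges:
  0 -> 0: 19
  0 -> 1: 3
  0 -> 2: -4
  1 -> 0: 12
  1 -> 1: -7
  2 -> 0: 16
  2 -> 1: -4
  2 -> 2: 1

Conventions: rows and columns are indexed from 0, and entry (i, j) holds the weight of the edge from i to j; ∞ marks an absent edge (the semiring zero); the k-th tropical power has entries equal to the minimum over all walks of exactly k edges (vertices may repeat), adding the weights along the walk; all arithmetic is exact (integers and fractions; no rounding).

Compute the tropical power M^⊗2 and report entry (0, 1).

M^⊗2:
  [12, -8, -3]
  [5, -14, 8]
  [8, -11, 2]
Key observation: the optimum is the walk 0->2->1, with weight (-4) + (-4) = -8.
Optimal value attained by: walk 0->2->1.
Answer: (M^⊗2)[0][1] = -8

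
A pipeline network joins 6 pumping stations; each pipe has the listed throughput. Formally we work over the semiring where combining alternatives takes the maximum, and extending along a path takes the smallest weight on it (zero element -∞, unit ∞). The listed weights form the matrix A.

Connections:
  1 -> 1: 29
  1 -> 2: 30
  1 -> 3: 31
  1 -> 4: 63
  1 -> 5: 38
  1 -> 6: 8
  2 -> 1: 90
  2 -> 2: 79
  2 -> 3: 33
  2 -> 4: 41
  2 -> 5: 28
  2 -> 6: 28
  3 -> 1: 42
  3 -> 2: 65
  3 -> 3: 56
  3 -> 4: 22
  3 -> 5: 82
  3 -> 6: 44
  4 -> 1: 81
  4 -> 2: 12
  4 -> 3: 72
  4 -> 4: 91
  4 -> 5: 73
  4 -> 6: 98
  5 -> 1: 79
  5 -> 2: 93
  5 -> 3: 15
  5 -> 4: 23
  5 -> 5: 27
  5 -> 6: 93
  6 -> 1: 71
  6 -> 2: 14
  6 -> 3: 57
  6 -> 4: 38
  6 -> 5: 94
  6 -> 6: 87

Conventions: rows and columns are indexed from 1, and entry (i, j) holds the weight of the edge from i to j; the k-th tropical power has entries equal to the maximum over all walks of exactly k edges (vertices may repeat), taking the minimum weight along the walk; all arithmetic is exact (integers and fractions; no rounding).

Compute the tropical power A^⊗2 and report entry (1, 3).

A^⊗2:
  [63, 38, 63, 63, 63, 63]
  [79, 79, 41, 63, 41, 41]
  [79, 82, 56, 42, 56, 82]
  [81, 73, 72, 91, 94, 91]
  [90, 79, 57, 63, 93, 87]
  [79, 93, 57, 63, 87, 93]
Key observation: the optimum is the walk 1->4->3, with weight 63 min 72 = 63.
Optimal value attained by: walk 1->4->3.
Answer: (A^⊗2)[1][3] = 63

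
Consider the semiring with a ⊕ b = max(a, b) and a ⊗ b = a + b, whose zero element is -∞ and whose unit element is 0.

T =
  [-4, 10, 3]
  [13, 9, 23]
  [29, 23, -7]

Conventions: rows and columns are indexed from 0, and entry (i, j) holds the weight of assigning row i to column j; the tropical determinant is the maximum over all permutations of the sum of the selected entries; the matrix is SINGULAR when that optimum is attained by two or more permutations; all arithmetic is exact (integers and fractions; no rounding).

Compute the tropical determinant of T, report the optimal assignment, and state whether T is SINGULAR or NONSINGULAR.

σ = (0, 1, 2): (-4) + 9 + (-7) = -2
σ = (0, 2, 1): (-4) + 23 + 23 = 42
σ = (1, 0, 2): 10 + 13 + (-7) = 16
σ = (1, 2, 0): 10 + 23 + 29 = 62
σ = (2, 0, 1): 3 + 13 + 23 = 39
σ = (2, 1, 0): 3 + 9 + 29 = 41
Optimal value attained by: σ = (1, 2, 0).
Answer: det⊕(T) = 62; verdict: NONSINGULAR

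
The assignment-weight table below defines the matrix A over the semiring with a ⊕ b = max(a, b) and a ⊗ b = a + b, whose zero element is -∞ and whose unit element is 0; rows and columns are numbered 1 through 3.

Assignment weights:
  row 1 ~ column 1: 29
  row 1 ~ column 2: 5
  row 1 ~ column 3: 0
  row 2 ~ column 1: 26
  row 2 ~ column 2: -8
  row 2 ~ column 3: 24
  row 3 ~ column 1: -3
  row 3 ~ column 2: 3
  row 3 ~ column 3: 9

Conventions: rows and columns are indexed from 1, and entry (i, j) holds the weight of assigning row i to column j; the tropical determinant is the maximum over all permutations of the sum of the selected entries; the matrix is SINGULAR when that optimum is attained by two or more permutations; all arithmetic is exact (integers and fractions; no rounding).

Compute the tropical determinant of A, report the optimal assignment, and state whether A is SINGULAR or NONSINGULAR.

σ = (1, 2, 3): 29 + (-8) + 9 = 30
σ = (1, 3, 2): 29 + 24 + 3 = 56
σ = (2, 1, 3): 5 + 26 + 9 = 40
σ = (2, 3, 1): 5 + 24 + (-3) = 26
σ = (3, 1, 2): 0 + 26 + 3 = 29
σ = (3, 2, 1): 0 + (-8) + (-3) = -11
Optimal value attained by: σ = (1, 3, 2).
Answer: det⊕(A) = 56; verdict: NONSINGULAR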